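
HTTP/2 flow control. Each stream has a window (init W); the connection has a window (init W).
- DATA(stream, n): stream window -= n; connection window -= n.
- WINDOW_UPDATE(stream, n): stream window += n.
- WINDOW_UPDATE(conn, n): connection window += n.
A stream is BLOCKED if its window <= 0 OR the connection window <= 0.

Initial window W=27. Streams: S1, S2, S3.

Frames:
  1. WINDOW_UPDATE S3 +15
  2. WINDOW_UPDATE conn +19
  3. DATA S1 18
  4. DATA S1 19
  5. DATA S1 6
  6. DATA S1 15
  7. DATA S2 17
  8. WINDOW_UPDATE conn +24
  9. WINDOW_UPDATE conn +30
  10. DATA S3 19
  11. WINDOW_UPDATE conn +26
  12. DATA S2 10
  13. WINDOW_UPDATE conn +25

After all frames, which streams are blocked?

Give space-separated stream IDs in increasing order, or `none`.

Op 1: conn=27 S1=27 S2=27 S3=42 blocked=[]
Op 2: conn=46 S1=27 S2=27 S3=42 blocked=[]
Op 3: conn=28 S1=9 S2=27 S3=42 blocked=[]
Op 4: conn=9 S1=-10 S2=27 S3=42 blocked=[1]
Op 5: conn=3 S1=-16 S2=27 S3=42 blocked=[1]
Op 6: conn=-12 S1=-31 S2=27 S3=42 blocked=[1, 2, 3]
Op 7: conn=-29 S1=-31 S2=10 S3=42 blocked=[1, 2, 3]
Op 8: conn=-5 S1=-31 S2=10 S3=42 blocked=[1, 2, 3]
Op 9: conn=25 S1=-31 S2=10 S3=42 blocked=[1]
Op 10: conn=6 S1=-31 S2=10 S3=23 blocked=[1]
Op 11: conn=32 S1=-31 S2=10 S3=23 blocked=[1]
Op 12: conn=22 S1=-31 S2=0 S3=23 blocked=[1, 2]
Op 13: conn=47 S1=-31 S2=0 S3=23 blocked=[1, 2]

Answer: S1 S2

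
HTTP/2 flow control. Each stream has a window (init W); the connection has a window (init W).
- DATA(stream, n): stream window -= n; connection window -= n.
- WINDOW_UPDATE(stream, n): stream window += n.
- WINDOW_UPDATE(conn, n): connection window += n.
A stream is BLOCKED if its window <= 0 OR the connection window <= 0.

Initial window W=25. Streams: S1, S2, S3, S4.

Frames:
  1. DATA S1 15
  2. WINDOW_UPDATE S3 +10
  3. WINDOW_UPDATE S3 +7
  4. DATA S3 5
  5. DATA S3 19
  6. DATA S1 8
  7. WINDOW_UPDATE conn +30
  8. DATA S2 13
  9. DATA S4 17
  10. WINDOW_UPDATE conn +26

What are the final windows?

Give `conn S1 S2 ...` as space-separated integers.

Op 1: conn=10 S1=10 S2=25 S3=25 S4=25 blocked=[]
Op 2: conn=10 S1=10 S2=25 S3=35 S4=25 blocked=[]
Op 3: conn=10 S1=10 S2=25 S3=42 S4=25 blocked=[]
Op 4: conn=5 S1=10 S2=25 S3=37 S4=25 blocked=[]
Op 5: conn=-14 S1=10 S2=25 S3=18 S4=25 blocked=[1, 2, 3, 4]
Op 6: conn=-22 S1=2 S2=25 S3=18 S4=25 blocked=[1, 2, 3, 4]
Op 7: conn=8 S1=2 S2=25 S3=18 S4=25 blocked=[]
Op 8: conn=-5 S1=2 S2=12 S3=18 S4=25 blocked=[1, 2, 3, 4]
Op 9: conn=-22 S1=2 S2=12 S3=18 S4=8 blocked=[1, 2, 3, 4]
Op 10: conn=4 S1=2 S2=12 S3=18 S4=8 blocked=[]

Answer: 4 2 12 18 8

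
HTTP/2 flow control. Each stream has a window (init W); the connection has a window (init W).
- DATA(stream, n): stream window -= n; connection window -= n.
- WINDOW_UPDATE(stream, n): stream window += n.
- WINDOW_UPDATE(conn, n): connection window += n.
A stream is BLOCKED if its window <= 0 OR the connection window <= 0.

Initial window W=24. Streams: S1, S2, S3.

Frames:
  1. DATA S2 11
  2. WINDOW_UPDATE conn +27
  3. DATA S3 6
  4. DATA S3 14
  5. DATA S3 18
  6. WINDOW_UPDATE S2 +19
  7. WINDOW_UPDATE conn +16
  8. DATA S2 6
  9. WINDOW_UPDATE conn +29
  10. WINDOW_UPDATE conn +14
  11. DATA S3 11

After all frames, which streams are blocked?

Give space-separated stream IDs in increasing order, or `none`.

Answer: S3

Derivation:
Op 1: conn=13 S1=24 S2=13 S3=24 blocked=[]
Op 2: conn=40 S1=24 S2=13 S3=24 blocked=[]
Op 3: conn=34 S1=24 S2=13 S3=18 blocked=[]
Op 4: conn=20 S1=24 S2=13 S3=4 blocked=[]
Op 5: conn=2 S1=24 S2=13 S3=-14 blocked=[3]
Op 6: conn=2 S1=24 S2=32 S3=-14 blocked=[3]
Op 7: conn=18 S1=24 S2=32 S3=-14 blocked=[3]
Op 8: conn=12 S1=24 S2=26 S3=-14 blocked=[3]
Op 9: conn=41 S1=24 S2=26 S3=-14 blocked=[3]
Op 10: conn=55 S1=24 S2=26 S3=-14 blocked=[3]
Op 11: conn=44 S1=24 S2=26 S3=-25 blocked=[3]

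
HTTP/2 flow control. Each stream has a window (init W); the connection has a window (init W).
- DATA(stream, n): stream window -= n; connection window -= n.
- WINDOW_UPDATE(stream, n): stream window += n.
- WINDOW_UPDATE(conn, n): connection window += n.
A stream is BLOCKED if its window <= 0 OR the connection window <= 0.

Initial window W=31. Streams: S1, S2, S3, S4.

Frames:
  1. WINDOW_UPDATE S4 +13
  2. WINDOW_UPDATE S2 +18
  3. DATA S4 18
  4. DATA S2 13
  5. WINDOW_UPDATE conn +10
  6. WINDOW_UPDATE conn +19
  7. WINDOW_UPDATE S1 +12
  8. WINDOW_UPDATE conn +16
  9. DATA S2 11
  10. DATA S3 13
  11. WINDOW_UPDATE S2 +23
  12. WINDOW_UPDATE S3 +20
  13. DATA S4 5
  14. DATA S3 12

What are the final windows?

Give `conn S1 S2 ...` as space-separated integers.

Op 1: conn=31 S1=31 S2=31 S3=31 S4=44 blocked=[]
Op 2: conn=31 S1=31 S2=49 S3=31 S4=44 blocked=[]
Op 3: conn=13 S1=31 S2=49 S3=31 S4=26 blocked=[]
Op 4: conn=0 S1=31 S2=36 S3=31 S4=26 blocked=[1, 2, 3, 4]
Op 5: conn=10 S1=31 S2=36 S3=31 S4=26 blocked=[]
Op 6: conn=29 S1=31 S2=36 S3=31 S4=26 blocked=[]
Op 7: conn=29 S1=43 S2=36 S3=31 S4=26 blocked=[]
Op 8: conn=45 S1=43 S2=36 S3=31 S4=26 blocked=[]
Op 9: conn=34 S1=43 S2=25 S3=31 S4=26 blocked=[]
Op 10: conn=21 S1=43 S2=25 S3=18 S4=26 blocked=[]
Op 11: conn=21 S1=43 S2=48 S3=18 S4=26 blocked=[]
Op 12: conn=21 S1=43 S2=48 S3=38 S4=26 blocked=[]
Op 13: conn=16 S1=43 S2=48 S3=38 S4=21 blocked=[]
Op 14: conn=4 S1=43 S2=48 S3=26 S4=21 blocked=[]

Answer: 4 43 48 26 21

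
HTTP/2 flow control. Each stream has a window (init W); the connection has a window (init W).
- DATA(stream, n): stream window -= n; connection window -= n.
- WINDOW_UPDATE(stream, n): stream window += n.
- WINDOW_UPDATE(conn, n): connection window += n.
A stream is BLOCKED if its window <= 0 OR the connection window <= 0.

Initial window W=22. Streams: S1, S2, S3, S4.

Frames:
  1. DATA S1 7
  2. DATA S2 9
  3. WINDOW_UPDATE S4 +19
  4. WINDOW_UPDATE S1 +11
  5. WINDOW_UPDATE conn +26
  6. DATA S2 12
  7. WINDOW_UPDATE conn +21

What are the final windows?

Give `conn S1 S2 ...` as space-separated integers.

Answer: 41 26 1 22 41

Derivation:
Op 1: conn=15 S1=15 S2=22 S3=22 S4=22 blocked=[]
Op 2: conn=6 S1=15 S2=13 S3=22 S4=22 blocked=[]
Op 3: conn=6 S1=15 S2=13 S3=22 S4=41 blocked=[]
Op 4: conn=6 S1=26 S2=13 S3=22 S4=41 blocked=[]
Op 5: conn=32 S1=26 S2=13 S3=22 S4=41 blocked=[]
Op 6: conn=20 S1=26 S2=1 S3=22 S4=41 blocked=[]
Op 7: conn=41 S1=26 S2=1 S3=22 S4=41 blocked=[]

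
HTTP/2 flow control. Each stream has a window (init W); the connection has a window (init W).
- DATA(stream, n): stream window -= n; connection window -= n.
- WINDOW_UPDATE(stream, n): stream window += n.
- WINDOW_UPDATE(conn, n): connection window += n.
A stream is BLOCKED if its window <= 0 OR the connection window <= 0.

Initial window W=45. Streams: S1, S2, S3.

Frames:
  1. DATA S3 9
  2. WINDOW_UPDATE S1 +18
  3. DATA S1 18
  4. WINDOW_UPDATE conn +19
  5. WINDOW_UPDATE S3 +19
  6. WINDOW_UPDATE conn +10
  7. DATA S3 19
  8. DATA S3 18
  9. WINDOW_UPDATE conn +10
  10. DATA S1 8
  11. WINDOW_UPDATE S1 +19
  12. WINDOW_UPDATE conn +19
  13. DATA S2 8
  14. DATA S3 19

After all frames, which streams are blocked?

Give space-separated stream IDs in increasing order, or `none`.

Answer: S3

Derivation:
Op 1: conn=36 S1=45 S2=45 S3=36 blocked=[]
Op 2: conn=36 S1=63 S2=45 S3=36 blocked=[]
Op 3: conn=18 S1=45 S2=45 S3=36 blocked=[]
Op 4: conn=37 S1=45 S2=45 S3=36 blocked=[]
Op 5: conn=37 S1=45 S2=45 S3=55 blocked=[]
Op 6: conn=47 S1=45 S2=45 S3=55 blocked=[]
Op 7: conn=28 S1=45 S2=45 S3=36 blocked=[]
Op 8: conn=10 S1=45 S2=45 S3=18 blocked=[]
Op 9: conn=20 S1=45 S2=45 S3=18 blocked=[]
Op 10: conn=12 S1=37 S2=45 S3=18 blocked=[]
Op 11: conn=12 S1=56 S2=45 S3=18 blocked=[]
Op 12: conn=31 S1=56 S2=45 S3=18 blocked=[]
Op 13: conn=23 S1=56 S2=37 S3=18 blocked=[]
Op 14: conn=4 S1=56 S2=37 S3=-1 blocked=[3]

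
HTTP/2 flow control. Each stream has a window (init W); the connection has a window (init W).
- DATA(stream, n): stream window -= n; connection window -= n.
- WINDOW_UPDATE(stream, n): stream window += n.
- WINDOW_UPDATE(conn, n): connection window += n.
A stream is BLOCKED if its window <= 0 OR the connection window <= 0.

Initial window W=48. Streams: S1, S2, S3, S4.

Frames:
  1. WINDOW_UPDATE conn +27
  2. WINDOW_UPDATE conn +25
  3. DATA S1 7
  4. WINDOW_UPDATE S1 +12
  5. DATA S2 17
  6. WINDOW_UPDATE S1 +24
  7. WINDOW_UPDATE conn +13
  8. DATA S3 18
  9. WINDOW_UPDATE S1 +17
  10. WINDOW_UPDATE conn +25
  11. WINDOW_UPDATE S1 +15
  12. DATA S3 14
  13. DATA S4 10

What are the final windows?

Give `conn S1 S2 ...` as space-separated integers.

Answer: 72 109 31 16 38

Derivation:
Op 1: conn=75 S1=48 S2=48 S3=48 S4=48 blocked=[]
Op 2: conn=100 S1=48 S2=48 S3=48 S4=48 blocked=[]
Op 3: conn=93 S1=41 S2=48 S3=48 S4=48 blocked=[]
Op 4: conn=93 S1=53 S2=48 S3=48 S4=48 blocked=[]
Op 5: conn=76 S1=53 S2=31 S3=48 S4=48 blocked=[]
Op 6: conn=76 S1=77 S2=31 S3=48 S4=48 blocked=[]
Op 7: conn=89 S1=77 S2=31 S3=48 S4=48 blocked=[]
Op 8: conn=71 S1=77 S2=31 S3=30 S4=48 blocked=[]
Op 9: conn=71 S1=94 S2=31 S3=30 S4=48 blocked=[]
Op 10: conn=96 S1=94 S2=31 S3=30 S4=48 blocked=[]
Op 11: conn=96 S1=109 S2=31 S3=30 S4=48 blocked=[]
Op 12: conn=82 S1=109 S2=31 S3=16 S4=48 blocked=[]
Op 13: conn=72 S1=109 S2=31 S3=16 S4=38 blocked=[]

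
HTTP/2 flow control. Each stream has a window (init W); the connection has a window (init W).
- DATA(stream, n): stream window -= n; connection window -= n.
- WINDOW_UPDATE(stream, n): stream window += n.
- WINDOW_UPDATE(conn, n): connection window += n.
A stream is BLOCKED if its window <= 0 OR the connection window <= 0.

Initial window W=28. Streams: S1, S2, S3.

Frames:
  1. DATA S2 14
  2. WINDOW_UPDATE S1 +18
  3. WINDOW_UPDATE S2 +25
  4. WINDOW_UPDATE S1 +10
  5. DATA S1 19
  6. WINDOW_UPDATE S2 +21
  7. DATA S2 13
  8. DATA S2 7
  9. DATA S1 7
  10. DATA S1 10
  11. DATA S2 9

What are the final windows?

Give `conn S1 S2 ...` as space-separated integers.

Op 1: conn=14 S1=28 S2=14 S3=28 blocked=[]
Op 2: conn=14 S1=46 S2=14 S3=28 blocked=[]
Op 3: conn=14 S1=46 S2=39 S3=28 blocked=[]
Op 4: conn=14 S1=56 S2=39 S3=28 blocked=[]
Op 5: conn=-5 S1=37 S2=39 S3=28 blocked=[1, 2, 3]
Op 6: conn=-5 S1=37 S2=60 S3=28 blocked=[1, 2, 3]
Op 7: conn=-18 S1=37 S2=47 S3=28 blocked=[1, 2, 3]
Op 8: conn=-25 S1=37 S2=40 S3=28 blocked=[1, 2, 3]
Op 9: conn=-32 S1=30 S2=40 S3=28 blocked=[1, 2, 3]
Op 10: conn=-42 S1=20 S2=40 S3=28 blocked=[1, 2, 3]
Op 11: conn=-51 S1=20 S2=31 S3=28 blocked=[1, 2, 3]

Answer: -51 20 31 28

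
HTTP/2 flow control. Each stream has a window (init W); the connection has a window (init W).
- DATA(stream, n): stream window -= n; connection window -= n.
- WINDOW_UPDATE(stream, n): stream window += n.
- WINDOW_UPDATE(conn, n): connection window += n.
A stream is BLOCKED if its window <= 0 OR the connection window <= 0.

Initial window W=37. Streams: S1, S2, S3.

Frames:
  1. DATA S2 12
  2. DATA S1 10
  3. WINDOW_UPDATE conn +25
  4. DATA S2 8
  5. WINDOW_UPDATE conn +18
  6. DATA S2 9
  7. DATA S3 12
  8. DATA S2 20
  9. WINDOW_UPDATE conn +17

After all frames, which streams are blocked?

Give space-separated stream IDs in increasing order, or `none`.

Op 1: conn=25 S1=37 S2=25 S3=37 blocked=[]
Op 2: conn=15 S1=27 S2=25 S3=37 blocked=[]
Op 3: conn=40 S1=27 S2=25 S3=37 blocked=[]
Op 4: conn=32 S1=27 S2=17 S3=37 blocked=[]
Op 5: conn=50 S1=27 S2=17 S3=37 blocked=[]
Op 6: conn=41 S1=27 S2=8 S3=37 blocked=[]
Op 7: conn=29 S1=27 S2=8 S3=25 blocked=[]
Op 8: conn=9 S1=27 S2=-12 S3=25 blocked=[2]
Op 9: conn=26 S1=27 S2=-12 S3=25 blocked=[2]

Answer: S2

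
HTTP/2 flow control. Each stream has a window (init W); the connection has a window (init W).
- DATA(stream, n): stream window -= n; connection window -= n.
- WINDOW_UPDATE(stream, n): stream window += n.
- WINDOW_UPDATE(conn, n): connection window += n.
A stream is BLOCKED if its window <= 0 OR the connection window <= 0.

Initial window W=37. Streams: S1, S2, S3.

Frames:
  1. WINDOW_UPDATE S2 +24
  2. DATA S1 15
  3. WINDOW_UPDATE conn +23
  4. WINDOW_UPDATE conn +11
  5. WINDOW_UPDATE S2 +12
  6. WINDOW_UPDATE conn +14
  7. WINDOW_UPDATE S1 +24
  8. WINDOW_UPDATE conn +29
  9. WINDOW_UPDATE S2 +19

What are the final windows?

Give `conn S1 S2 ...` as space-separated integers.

Answer: 99 46 92 37

Derivation:
Op 1: conn=37 S1=37 S2=61 S3=37 blocked=[]
Op 2: conn=22 S1=22 S2=61 S3=37 blocked=[]
Op 3: conn=45 S1=22 S2=61 S3=37 blocked=[]
Op 4: conn=56 S1=22 S2=61 S3=37 blocked=[]
Op 5: conn=56 S1=22 S2=73 S3=37 blocked=[]
Op 6: conn=70 S1=22 S2=73 S3=37 blocked=[]
Op 7: conn=70 S1=46 S2=73 S3=37 blocked=[]
Op 8: conn=99 S1=46 S2=73 S3=37 blocked=[]
Op 9: conn=99 S1=46 S2=92 S3=37 blocked=[]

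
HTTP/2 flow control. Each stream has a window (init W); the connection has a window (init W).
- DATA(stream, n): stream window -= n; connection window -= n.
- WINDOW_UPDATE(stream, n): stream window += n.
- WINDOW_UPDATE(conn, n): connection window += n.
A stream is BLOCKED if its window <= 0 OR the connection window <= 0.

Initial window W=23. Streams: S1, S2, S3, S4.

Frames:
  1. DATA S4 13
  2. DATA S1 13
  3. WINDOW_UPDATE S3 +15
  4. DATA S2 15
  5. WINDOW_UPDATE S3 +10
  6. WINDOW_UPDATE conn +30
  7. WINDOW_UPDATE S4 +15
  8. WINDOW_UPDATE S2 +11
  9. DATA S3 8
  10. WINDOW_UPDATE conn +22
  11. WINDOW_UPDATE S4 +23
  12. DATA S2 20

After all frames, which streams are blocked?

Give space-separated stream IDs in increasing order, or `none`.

Answer: S2

Derivation:
Op 1: conn=10 S1=23 S2=23 S3=23 S4=10 blocked=[]
Op 2: conn=-3 S1=10 S2=23 S3=23 S4=10 blocked=[1, 2, 3, 4]
Op 3: conn=-3 S1=10 S2=23 S3=38 S4=10 blocked=[1, 2, 3, 4]
Op 4: conn=-18 S1=10 S2=8 S3=38 S4=10 blocked=[1, 2, 3, 4]
Op 5: conn=-18 S1=10 S2=8 S3=48 S4=10 blocked=[1, 2, 3, 4]
Op 6: conn=12 S1=10 S2=8 S3=48 S4=10 blocked=[]
Op 7: conn=12 S1=10 S2=8 S3=48 S4=25 blocked=[]
Op 8: conn=12 S1=10 S2=19 S3=48 S4=25 blocked=[]
Op 9: conn=4 S1=10 S2=19 S3=40 S4=25 blocked=[]
Op 10: conn=26 S1=10 S2=19 S3=40 S4=25 blocked=[]
Op 11: conn=26 S1=10 S2=19 S3=40 S4=48 blocked=[]
Op 12: conn=6 S1=10 S2=-1 S3=40 S4=48 blocked=[2]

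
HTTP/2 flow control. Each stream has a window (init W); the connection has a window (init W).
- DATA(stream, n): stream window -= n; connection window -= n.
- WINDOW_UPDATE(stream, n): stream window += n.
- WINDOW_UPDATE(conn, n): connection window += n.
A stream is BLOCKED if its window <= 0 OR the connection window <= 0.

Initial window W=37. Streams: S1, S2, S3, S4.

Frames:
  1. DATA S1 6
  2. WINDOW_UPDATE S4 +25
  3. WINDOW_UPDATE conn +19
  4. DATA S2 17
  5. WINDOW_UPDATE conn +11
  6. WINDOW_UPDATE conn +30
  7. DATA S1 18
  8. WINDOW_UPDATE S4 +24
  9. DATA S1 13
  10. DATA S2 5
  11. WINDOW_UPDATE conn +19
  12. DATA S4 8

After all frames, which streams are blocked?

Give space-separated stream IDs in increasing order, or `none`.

Op 1: conn=31 S1=31 S2=37 S3=37 S4=37 blocked=[]
Op 2: conn=31 S1=31 S2=37 S3=37 S4=62 blocked=[]
Op 3: conn=50 S1=31 S2=37 S3=37 S4=62 blocked=[]
Op 4: conn=33 S1=31 S2=20 S3=37 S4=62 blocked=[]
Op 5: conn=44 S1=31 S2=20 S3=37 S4=62 blocked=[]
Op 6: conn=74 S1=31 S2=20 S3=37 S4=62 blocked=[]
Op 7: conn=56 S1=13 S2=20 S3=37 S4=62 blocked=[]
Op 8: conn=56 S1=13 S2=20 S3=37 S4=86 blocked=[]
Op 9: conn=43 S1=0 S2=20 S3=37 S4=86 blocked=[1]
Op 10: conn=38 S1=0 S2=15 S3=37 S4=86 blocked=[1]
Op 11: conn=57 S1=0 S2=15 S3=37 S4=86 blocked=[1]
Op 12: conn=49 S1=0 S2=15 S3=37 S4=78 blocked=[1]

Answer: S1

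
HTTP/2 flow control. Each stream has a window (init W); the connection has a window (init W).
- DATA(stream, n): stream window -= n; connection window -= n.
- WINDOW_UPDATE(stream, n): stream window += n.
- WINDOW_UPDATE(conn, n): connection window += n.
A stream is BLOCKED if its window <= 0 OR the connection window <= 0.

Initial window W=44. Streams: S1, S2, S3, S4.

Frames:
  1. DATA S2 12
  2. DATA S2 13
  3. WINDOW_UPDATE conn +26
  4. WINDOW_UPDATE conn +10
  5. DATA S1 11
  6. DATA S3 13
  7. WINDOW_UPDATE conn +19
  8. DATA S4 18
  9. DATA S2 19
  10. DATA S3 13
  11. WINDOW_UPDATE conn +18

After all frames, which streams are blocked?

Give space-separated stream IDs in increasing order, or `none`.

Op 1: conn=32 S1=44 S2=32 S3=44 S4=44 blocked=[]
Op 2: conn=19 S1=44 S2=19 S3=44 S4=44 blocked=[]
Op 3: conn=45 S1=44 S2=19 S3=44 S4=44 blocked=[]
Op 4: conn=55 S1=44 S2=19 S3=44 S4=44 blocked=[]
Op 5: conn=44 S1=33 S2=19 S3=44 S4=44 blocked=[]
Op 6: conn=31 S1=33 S2=19 S3=31 S4=44 blocked=[]
Op 7: conn=50 S1=33 S2=19 S3=31 S4=44 blocked=[]
Op 8: conn=32 S1=33 S2=19 S3=31 S4=26 blocked=[]
Op 9: conn=13 S1=33 S2=0 S3=31 S4=26 blocked=[2]
Op 10: conn=0 S1=33 S2=0 S3=18 S4=26 blocked=[1, 2, 3, 4]
Op 11: conn=18 S1=33 S2=0 S3=18 S4=26 blocked=[2]

Answer: S2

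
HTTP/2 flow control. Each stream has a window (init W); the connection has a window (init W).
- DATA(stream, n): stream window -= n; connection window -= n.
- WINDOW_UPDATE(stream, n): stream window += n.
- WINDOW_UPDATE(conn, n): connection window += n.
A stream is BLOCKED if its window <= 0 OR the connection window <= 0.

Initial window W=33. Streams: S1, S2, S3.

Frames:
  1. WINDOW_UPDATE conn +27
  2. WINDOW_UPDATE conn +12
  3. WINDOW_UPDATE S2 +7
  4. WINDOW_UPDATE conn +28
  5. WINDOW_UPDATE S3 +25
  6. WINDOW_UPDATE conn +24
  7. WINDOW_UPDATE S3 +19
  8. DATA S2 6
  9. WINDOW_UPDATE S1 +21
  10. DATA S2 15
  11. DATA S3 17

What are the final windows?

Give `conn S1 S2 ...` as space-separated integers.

Op 1: conn=60 S1=33 S2=33 S3=33 blocked=[]
Op 2: conn=72 S1=33 S2=33 S3=33 blocked=[]
Op 3: conn=72 S1=33 S2=40 S3=33 blocked=[]
Op 4: conn=100 S1=33 S2=40 S3=33 blocked=[]
Op 5: conn=100 S1=33 S2=40 S3=58 blocked=[]
Op 6: conn=124 S1=33 S2=40 S3=58 blocked=[]
Op 7: conn=124 S1=33 S2=40 S3=77 blocked=[]
Op 8: conn=118 S1=33 S2=34 S3=77 blocked=[]
Op 9: conn=118 S1=54 S2=34 S3=77 blocked=[]
Op 10: conn=103 S1=54 S2=19 S3=77 blocked=[]
Op 11: conn=86 S1=54 S2=19 S3=60 blocked=[]

Answer: 86 54 19 60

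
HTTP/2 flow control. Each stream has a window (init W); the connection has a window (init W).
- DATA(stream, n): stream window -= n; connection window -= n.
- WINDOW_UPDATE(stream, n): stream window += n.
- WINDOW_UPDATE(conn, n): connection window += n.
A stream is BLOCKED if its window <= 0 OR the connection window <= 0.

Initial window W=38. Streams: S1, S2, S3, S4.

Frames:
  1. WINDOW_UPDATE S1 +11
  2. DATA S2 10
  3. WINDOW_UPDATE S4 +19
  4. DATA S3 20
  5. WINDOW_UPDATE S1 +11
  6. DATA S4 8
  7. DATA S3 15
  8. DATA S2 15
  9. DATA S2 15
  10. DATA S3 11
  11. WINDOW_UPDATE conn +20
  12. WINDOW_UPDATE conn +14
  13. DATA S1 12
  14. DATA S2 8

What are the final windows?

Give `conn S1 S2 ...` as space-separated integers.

Op 1: conn=38 S1=49 S2=38 S3=38 S4=38 blocked=[]
Op 2: conn=28 S1=49 S2=28 S3=38 S4=38 blocked=[]
Op 3: conn=28 S1=49 S2=28 S3=38 S4=57 blocked=[]
Op 4: conn=8 S1=49 S2=28 S3=18 S4=57 blocked=[]
Op 5: conn=8 S1=60 S2=28 S3=18 S4=57 blocked=[]
Op 6: conn=0 S1=60 S2=28 S3=18 S4=49 blocked=[1, 2, 3, 4]
Op 7: conn=-15 S1=60 S2=28 S3=3 S4=49 blocked=[1, 2, 3, 4]
Op 8: conn=-30 S1=60 S2=13 S3=3 S4=49 blocked=[1, 2, 3, 4]
Op 9: conn=-45 S1=60 S2=-2 S3=3 S4=49 blocked=[1, 2, 3, 4]
Op 10: conn=-56 S1=60 S2=-2 S3=-8 S4=49 blocked=[1, 2, 3, 4]
Op 11: conn=-36 S1=60 S2=-2 S3=-8 S4=49 blocked=[1, 2, 3, 4]
Op 12: conn=-22 S1=60 S2=-2 S3=-8 S4=49 blocked=[1, 2, 3, 4]
Op 13: conn=-34 S1=48 S2=-2 S3=-8 S4=49 blocked=[1, 2, 3, 4]
Op 14: conn=-42 S1=48 S2=-10 S3=-8 S4=49 blocked=[1, 2, 3, 4]

Answer: -42 48 -10 -8 49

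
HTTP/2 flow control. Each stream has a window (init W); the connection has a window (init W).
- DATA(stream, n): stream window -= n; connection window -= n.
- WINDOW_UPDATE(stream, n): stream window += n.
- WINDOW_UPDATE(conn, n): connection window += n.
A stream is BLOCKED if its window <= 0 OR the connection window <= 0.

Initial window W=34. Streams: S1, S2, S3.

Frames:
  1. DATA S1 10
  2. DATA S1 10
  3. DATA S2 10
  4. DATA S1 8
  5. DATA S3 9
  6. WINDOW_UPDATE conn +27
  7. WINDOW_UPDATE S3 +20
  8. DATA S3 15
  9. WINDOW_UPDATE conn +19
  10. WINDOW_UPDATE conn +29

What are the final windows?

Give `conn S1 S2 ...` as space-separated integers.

Answer: 47 6 24 30

Derivation:
Op 1: conn=24 S1=24 S2=34 S3=34 blocked=[]
Op 2: conn=14 S1=14 S2=34 S3=34 blocked=[]
Op 3: conn=4 S1=14 S2=24 S3=34 blocked=[]
Op 4: conn=-4 S1=6 S2=24 S3=34 blocked=[1, 2, 3]
Op 5: conn=-13 S1=6 S2=24 S3=25 blocked=[1, 2, 3]
Op 6: conn=14 S1=6 S2=24 S3=25 blocked=[]
Op 7: conn=14 S1=6 S2=24 S3=45 blocked=[]
Op 8: conn=-1 S1=6 S2=24 S3=30 blocked=[1, 2, 3]
Op 9: conn=18 S1=6 S2=24 S3=30 blocked=[]
Op 10: conn=47 S1=6 S2=24 S3=30 blocked=[]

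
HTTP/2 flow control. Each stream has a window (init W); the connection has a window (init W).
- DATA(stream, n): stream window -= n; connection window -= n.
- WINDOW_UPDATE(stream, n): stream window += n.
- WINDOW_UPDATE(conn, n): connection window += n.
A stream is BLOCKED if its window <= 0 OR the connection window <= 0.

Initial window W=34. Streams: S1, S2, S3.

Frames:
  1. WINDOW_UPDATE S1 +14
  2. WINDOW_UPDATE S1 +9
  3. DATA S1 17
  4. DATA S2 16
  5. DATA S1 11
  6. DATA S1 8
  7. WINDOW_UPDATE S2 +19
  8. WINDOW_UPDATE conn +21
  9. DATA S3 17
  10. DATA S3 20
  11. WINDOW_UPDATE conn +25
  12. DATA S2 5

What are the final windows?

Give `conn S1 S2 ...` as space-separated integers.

Answer: -14 21 32 -3

Derivation:
Op 1: conn=34 S1=48 S2=34 S3=34 blocked=[]
Op 2: conn=34 S1=57 S2=34 S3=34 blocked=[]
Op 3: conn=17 S1=40 S2=34 S3=34 blocked=[]
Op 4: conn=1 S1=40 S2=18 S3=34 blocked=[]
Op 5: conn=-10 S1=29 S2=18 S3=34 blocked=[1, 2, 3]
Op 6: conn=-18 S1=21 S2=18 S3=34 blocked=[1, 2, 3]
Op 7: conn=-18 S1=21 S2=37 S3=34 blocked=[1, 2, 3]
Op 8: conn=3 S1=21 S2=37 S3=34 blocked=[]
Op 9: conn=-14 S1=21 S2=37 S3=17 blocked=[1, 2, 3]
Op 10: conn=-34 S1=21 S2=37 S3=-3 blocked=[1, 2, 3]
Op 11: conn=-9 S1=21 S2=37 S3=-3 blocked=[1, 2, 3]
Op 12: conn=-14 S1=21 S2=32 S3=-3 blocked=[1, 2, 3]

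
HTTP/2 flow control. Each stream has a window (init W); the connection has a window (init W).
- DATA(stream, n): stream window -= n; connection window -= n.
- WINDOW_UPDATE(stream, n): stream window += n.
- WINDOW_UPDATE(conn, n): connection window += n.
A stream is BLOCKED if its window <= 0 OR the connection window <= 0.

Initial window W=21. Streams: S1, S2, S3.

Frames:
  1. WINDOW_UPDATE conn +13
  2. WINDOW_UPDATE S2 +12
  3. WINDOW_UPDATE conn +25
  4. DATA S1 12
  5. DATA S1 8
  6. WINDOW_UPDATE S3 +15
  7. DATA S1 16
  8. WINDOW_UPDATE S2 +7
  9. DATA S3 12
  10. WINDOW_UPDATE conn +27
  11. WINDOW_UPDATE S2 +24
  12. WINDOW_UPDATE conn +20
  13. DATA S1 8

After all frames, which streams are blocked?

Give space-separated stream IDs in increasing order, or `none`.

Answer: S1

Derivation:
Op 1: conn=34 S1=21 S2=21 S3=21 blocked=[]
Op 2: conn=34 S1=21 S2=33 S3=21 blocked=[]
Op 3: conn=59 S1=21 S2=33 S3=21 blocked=[]
Op 4: conn=47 S1=9 S2=33 S3=21 blocked=[]
Op 5: conn=39 S1=1 S2=33 S3=21 blocked=[]
Op 6: conn=39 S1=1 S2=33 S3=36 blocked=[]
Op 7: conn=23 S1=-15 S2=33 S3=36 blocked=[1]
Op 8: conn=23 S1=-15 S2=40 S3=36 blocked=[1]
Op 9: conn=11 S1=-15 S2=40 S3=24 blocked=[1]
Op 10: conn=38 S1=-15 S2=40 S3=24 blocked=[1]
Op 11: conn=38 S1=-15 S2=64 S3=24 blocked=[1]
Op 12: conn=58 S1=-15 S2=64 S3=24 blocked=[1]
Op 13: conn=50 S1=-23 S2=64 S3=24 blocked=[1]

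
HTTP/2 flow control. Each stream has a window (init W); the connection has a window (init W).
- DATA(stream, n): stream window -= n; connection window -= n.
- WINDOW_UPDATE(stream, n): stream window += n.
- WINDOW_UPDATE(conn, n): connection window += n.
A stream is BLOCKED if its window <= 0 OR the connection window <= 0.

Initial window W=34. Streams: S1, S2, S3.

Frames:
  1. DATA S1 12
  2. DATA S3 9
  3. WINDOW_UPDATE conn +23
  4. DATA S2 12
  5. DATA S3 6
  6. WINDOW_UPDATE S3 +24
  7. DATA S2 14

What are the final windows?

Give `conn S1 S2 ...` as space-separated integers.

Answer: 4 22 8 43

Derivation:
Op 1: conn=22 S1=22 S2=34 S3=34 blocked=[]
Op 2: conn=13 S1=22 S2=34 S3=25 blocked=[]
Op 3: conn=36 S1=22 S2=34 S3=25 blocked=[]
Op 4: conn=24 S1=22 S2=22 S3=25 blocked=[]
Op 5: conn=18 S1=22 S2=22 S3=19 blocked=[]
Op 6: conn=18 S1=22 S2=22 S3=43 blocked=[]
Op 7: conn=4 S1=22 S2=8 S3=43 blocked=[]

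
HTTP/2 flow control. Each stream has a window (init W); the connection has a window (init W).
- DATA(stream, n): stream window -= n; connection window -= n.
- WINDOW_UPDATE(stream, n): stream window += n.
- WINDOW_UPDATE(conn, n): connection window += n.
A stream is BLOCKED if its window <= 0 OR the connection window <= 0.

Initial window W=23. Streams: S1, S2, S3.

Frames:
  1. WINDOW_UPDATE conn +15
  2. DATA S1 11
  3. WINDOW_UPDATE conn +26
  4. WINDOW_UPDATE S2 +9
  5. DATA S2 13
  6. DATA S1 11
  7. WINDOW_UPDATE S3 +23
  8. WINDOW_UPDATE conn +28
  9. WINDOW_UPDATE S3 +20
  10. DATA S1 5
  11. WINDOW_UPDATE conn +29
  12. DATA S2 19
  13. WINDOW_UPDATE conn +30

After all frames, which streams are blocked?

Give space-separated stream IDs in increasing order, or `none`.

Op 1: conn=38 S1=23 S2=23 S3=23 blocked=[]
Op 2: conn=27 S1=12 S2=23 S3=23 blocked=[]
Op 3: conn=53 S1=12 S2=23 S3=23 blocked=[]
Op 4: conn=53 S1=12 S2=32 S3=23 blocked=[]
Op 5: conn=40 S1=12 S2=19 S3=23 blocked=[]
Op 6: conn=29 S1=1 S2=19 S3=23 blocked=[]
Op 7: conn=29 S1=1 S2=19 S3=46 blocked=[]
Op 8: conn=57 S1=1 S2=19 S3=46 blocked=[]
Op 9: conn=57 S1=1 S2=19 S3=66 blocked=[]
Op 10: conn=52 S1=-4 S2=19 S3=66 blocked=[1]
Op 11: conn=81 S1=-4 S2=19 S3=66 blocked=[1]
Op 12: conn=62 S1=-4 S2=0 S3=66 blocked=[1, 2]
Op 13: conn=92 S1=-4 S2=0 S3=66 blocked=[1, 2]

Answer: S1 S2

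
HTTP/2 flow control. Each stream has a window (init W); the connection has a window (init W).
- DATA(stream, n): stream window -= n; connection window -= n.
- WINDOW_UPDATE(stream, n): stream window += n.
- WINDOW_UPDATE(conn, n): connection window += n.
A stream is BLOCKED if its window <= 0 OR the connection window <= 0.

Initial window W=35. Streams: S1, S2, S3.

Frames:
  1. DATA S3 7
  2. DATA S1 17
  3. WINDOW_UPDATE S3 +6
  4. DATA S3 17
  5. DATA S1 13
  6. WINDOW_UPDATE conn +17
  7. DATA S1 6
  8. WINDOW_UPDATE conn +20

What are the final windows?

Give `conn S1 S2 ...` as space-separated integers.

Answer: 12 -1 35 17

Derivation:
Op 1: conn=28 S1=35 S2=35 S3=28 blocked=[]
Op 2: conn=11 S1=18 S2=35 S3=28 blocked=[]
Op 3: conn=11 S1=18 S2=35 S3=34 blocked=[]
Op 4: conn=-6 S1=18 S2=35 S3=17 blocked=[1, 2, 3]
Op 5: conn=-19 S1=5 S2=35 S3=17 blocked=[1, 2, 3]
Op 6: conn=-2 S1=5 S2=35 S3=17 blocked=[1, 2, 3]
Op 7: conn=-8 S1=-1 S2=35 S3=17 blocked=[1, 2, 3]
Op 8: conn=12 S1=-1 S2=35 S3=17 blocked=[1]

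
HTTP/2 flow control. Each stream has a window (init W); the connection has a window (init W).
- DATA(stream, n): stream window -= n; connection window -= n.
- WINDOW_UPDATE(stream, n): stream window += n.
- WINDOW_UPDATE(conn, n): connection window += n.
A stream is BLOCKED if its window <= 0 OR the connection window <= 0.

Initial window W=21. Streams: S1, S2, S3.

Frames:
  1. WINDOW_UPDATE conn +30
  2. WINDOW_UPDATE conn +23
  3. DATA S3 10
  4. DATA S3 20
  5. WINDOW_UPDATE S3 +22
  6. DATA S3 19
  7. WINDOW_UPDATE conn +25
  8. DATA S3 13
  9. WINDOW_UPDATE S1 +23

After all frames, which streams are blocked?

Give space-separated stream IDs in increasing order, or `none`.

Answer: S3

Derivation:
Op 1: conn=51 S1=21 S2=21 S3=21 blocked=[]
Op 2: conn=74 S1=21 S2=21 S3=21 blocked=[]
Op 3: conn=64 S1=21 S2=21 S3=11 blocked=[]
Op 4: conn=44 S1=21 S2=21 S3=-9 blocked=[3]
Op 5: conn=44 S1=21 S2=21 S3=13 blocked=[]
Op 6: conn=25 S1=21 S2=21 S3=-6 blocked=[3]
Op 7: conn=50 S1=21 S2=21 S3=-6 blocked=[3]
Op 8: conn=37 S1=21 S2=21 S3=-19 blocked=[3]
Op 9: conn=37 S1=44 S2=21 S3=-19 blocked=[3]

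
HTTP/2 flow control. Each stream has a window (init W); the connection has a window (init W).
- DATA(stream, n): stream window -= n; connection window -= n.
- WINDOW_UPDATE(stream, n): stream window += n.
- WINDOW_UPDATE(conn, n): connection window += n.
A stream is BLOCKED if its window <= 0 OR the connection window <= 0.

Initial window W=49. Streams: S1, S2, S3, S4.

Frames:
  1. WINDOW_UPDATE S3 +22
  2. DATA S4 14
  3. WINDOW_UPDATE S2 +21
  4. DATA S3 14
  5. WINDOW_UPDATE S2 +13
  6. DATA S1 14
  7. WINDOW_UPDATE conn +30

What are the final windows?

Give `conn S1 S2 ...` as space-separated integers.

Op 1: conn=49 S1=49 S2=49 S3=71 S4=49 blocked=[]
Op 2: conn=35 S1=49 S2=49 S3=71 S4=35 blocked=[]
Op 3: conn=35 S1=49 S2=70 S3=71 S4=35 blocked=[]
Op 4: conn=21 S1=49 S2=70 S3=57 S4=35 blocked=[]
Op 5: conn=21 S1=49 S2=83 S3=57 S4=35 blocked=[]
Op 6: conn=7 S1=35 S2=83 S3=57 S4=35 blocked=[]
Op 7: conn=37 S1=35 S2=83 S3=57 S4=35 blocked=[]

Answer: 37 35 83 57 35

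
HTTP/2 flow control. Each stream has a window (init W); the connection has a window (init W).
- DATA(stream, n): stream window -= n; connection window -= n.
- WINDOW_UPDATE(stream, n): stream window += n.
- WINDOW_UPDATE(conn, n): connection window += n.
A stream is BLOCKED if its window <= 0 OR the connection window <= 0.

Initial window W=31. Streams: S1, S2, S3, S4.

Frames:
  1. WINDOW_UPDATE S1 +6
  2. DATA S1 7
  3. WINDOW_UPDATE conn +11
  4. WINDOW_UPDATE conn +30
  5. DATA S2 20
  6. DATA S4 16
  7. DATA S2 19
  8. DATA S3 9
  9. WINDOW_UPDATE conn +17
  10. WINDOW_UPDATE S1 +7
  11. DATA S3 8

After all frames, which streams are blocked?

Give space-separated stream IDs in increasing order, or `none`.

Op 1: conn=31 S1=37 S2=31 S3=31 S4=31 blocked=[]
Op 2: conn=24 S1=30 S2=31 S3=31 S4=31 blocked=[]
Op 3: conn=35 S1=30 S2=31 S3=31 S4=31 blocked=[]
Op 4: conn=65 S1=30 S2=31 S3=31 S4=31 blocked=[]
Op 5: conn=45 S1=30 S2=11 S3=31 S4=31 blocked=[]
Op 6: conn=29 S1=30 S2=11 S3=31 S4=15 blocked=[]
Op 7: conn=10 S1=30 S2=-8 S3=31 S4=15 blocked=[2]
Op 8: conn=1 S1=30 S2=-8 S3=22 S4=15 blocked=[2]
Op 9: conn=18 S1=30 S2=-8 S3=22 S4=15 blocked=[2]
Op 10: conn=18 S1=37 S2=-8 S3=22 S4=15 blocked=[2]
Op 11: conn=10 S1=37 S2=-8 S3=14 S4=15 blocked=[2]

Answer: S2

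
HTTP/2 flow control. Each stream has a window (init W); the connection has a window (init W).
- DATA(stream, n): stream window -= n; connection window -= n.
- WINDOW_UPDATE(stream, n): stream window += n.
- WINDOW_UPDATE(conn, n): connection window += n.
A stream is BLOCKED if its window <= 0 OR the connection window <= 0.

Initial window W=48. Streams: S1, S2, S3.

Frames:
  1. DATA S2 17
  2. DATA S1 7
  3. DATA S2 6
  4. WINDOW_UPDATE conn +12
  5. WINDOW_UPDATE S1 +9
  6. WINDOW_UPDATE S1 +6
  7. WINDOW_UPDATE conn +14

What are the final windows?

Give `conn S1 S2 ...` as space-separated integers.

Op 1: conn=31 S1=48 S2=31 S3=48 blocked=[]
Op 2: conn=24 S1=41 S2=31 S3=48 blocked=[]
Op 3: conn=18 S1=41 S2=25 S3=48 blocked=[]
Op 4: conn=30 S1=41 S2=25 S3=48 blocked=[]
Op 5: conn=30 S1=50 S2=25 S3=48 blocked=[]
Op 6: conn=30 S1=56 S2=25 S3=48 blocked=[]
Op 7: conn=44 S1=56 S2=25 S3=48 blocked=[]

Answer: 44 56 25 48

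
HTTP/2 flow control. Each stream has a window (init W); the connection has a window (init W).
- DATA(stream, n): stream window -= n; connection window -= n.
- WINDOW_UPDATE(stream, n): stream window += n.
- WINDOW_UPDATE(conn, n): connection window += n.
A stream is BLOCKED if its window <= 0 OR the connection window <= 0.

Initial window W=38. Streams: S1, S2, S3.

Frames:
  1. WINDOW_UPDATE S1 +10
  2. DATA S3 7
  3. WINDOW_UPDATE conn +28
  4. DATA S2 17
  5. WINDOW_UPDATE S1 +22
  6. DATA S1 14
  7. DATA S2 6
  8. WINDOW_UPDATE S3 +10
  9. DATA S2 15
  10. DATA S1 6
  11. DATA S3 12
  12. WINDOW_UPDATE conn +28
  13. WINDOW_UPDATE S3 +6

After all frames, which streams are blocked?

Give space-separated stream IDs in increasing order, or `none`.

Answer: S2

Derivation:
Op 1: conn=38 S1=48 S2=38 S3=38 blocked=[]
Op 2: conn=31 S1=48 S2=38 S3=31 blocked=[]
Op 3: conn=59 S1=48 S2=38 S3=31 blocked=[]
Op 4: conn=42 S1=48 S2=21 S3=31 blocked=[]
Op 5: conn=42 S1=70 S2=21 S3=31 blocked=[]
Op 6: conn=28 S1=56 S2=21 S3=31 blocked=[]
Op 7: conn=22 S1=56 S2=15 S3=31 blocked=[]
Op 8: conn=22 S1=56 S2=15 S3=41 blocked=[]
Op 9: conn=7 S1=56 S2=0 S3=41 blocked=[2]
Op 10: conn=1 S1=50 S2=0 S3=41 blocked=[2]
Op 11: conn=-11 S1=50 S2=0 S3=29 blocked=[1, 2, 3]
Op 12: conn=17 S1=50 S2=0 S3=29 blocked=[2]
Op 13: conn=17 S1=50 S2=0 S3=35 blocked=[2]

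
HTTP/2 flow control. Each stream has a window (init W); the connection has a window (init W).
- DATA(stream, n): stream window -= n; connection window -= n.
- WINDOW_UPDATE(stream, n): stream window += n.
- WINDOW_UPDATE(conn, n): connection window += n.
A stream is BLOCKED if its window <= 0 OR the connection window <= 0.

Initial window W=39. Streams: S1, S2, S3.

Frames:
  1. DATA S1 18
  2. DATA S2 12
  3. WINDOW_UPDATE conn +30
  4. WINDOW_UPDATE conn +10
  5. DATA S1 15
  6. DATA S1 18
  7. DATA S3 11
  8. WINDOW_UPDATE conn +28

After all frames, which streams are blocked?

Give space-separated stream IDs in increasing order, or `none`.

Answer: S1

Derivation:
Op 1: conn=21 S1=21 S2=39 S3=39 blocked=[]
Op 2: conn=9 S1=21 S2=27 S3=39 blocked=[]
Op 3: conn=39 S1=21 S2=27 S3=39 blocked=[]
Op 4: conn=49 S1=21 S2=27 S3=39 blocked=[]
Op 5: conn=34 S1=6 S2=27 S3=39 blocked=[]
Op 6: conn=16 S1=-12 S2=27 S3=39 blocked=[1]
Op 7: conn=5 S1=-12 S2=27 S3=28 blocked=[1]
Op 8: conn=33 S1=-12 S2=27 S3=28 blocked=[1]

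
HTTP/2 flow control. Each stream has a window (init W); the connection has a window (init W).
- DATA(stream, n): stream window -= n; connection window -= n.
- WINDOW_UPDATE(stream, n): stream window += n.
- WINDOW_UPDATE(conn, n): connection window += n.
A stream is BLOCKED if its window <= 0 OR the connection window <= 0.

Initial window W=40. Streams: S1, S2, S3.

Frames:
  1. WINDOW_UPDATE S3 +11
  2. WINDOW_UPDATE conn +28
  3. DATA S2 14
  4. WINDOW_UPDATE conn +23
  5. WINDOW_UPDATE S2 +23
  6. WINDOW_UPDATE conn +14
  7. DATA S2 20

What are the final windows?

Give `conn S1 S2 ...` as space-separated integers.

Answer: 71 40 29 51

Derivation:
Op 1: conn=40 S1=40 S2=40 S3=51 blocked=[]
Op 2: conn=68 S1=40 S2=40 S3=51 blocked=[]
Op 3: conn=54 S1=40 S2=26 S3=51 blocked=[]
Op 4: conn=77 S1=40 S2=26 S3=51 blocked=[]
Op 5: conn=77 S1=40 S2=49 S3=51 blocked=[]
Op 6: conn=91 S1=40 S2=49 S3=51 blocked=[]
Op 7: conn=71 S1=40 S2=29 S3=51 blocked=[]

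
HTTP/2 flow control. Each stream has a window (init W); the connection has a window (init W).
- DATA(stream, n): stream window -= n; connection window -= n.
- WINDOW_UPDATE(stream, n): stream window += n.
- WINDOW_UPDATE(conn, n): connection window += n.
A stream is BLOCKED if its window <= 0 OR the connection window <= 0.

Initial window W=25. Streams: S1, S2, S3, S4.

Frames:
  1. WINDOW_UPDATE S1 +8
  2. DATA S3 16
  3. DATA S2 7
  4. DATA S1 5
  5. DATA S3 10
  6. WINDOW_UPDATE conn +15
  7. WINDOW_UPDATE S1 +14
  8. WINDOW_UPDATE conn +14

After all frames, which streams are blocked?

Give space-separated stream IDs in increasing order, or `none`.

Op 1: conn=25 S1=33 S2=25 S3=25 S4=25 blocked=[]
Op 2: conn=9 S1=33 S2=25 S3=9 S4=25 blocked=[]
Op 3: conn=2 S1=33 S2=18 S3=9 S4=25 blocked=[]
Op 4: conn=-3 S1=28 S2=18 S3=9 S4=25 blocked=[1, 2, 3, 4]
Op 5: conn=-13 S1=28 S2=18 S3=-1 S4=25 blocked=[1, 2, 3, 4]
Op 6: conn=2 S1=28 S2=18 S3=-1 S4=25 blocked=[3]
Op 7: conn=2 S1=42 S2=18 S3=-1 S4=25 blocked=[3]
Op 8: conn=16 S1=42 S2=18 S3=-1 S4=25 blocked=[3]

Answer: S3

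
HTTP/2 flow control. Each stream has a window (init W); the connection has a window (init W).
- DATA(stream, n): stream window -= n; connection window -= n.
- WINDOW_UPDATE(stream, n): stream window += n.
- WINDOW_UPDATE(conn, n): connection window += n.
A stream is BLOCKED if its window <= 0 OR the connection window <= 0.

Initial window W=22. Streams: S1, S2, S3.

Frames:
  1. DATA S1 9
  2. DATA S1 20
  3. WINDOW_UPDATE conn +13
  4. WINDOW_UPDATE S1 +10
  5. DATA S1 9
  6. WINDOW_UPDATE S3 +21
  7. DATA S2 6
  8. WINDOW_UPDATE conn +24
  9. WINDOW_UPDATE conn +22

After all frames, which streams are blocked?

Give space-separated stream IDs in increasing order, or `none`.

Op 1: conn=13 S1=13 S2=22 S3=22 blocked=[]
Op 2: conn=-7 S1=-7 S2=22 S3=22 blocked=[1, 2, 3]
Op 3: conn=6 S1=-7 S2=22 S3=22 blocked=[1]
Op 4: conn=6 S1=3 S2=22 S3=22 blocked=[]
Op 5: conn=-3 S1=-6 S2=22 S3=22 blocked=[1, 2, 3]
Op 6: conn=-3 S1=-6 S2=22 S3=43 blocked=[1, 2, 3]
Op 7: conn=-9 S1=-6 S2=16 S3=43 blocked=[1, 2, 3]
Op 8: conn=15 S1=-6 S2=16 S3=43 blocked=[1]
Op 9: conn=37 S1=-6 S2=16 S3=43 blocked=[1]

Answer: S1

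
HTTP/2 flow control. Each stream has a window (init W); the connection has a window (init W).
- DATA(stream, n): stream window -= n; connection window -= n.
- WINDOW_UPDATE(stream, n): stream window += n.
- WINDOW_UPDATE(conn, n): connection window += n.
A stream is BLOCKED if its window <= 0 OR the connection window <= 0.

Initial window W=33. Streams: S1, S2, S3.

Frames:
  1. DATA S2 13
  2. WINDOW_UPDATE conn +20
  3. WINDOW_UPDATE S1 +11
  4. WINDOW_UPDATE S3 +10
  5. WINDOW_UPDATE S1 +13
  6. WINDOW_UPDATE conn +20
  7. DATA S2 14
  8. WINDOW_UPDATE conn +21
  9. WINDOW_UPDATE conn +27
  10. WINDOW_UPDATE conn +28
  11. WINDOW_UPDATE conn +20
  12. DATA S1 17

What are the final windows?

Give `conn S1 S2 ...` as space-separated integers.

Op 1: conn=20 S1=33 S2=20 S3=33 blocked=[]
Op 2: conn=40 S1=33 S2=20 S3=33 blocked=[]
Op 3: conn=40 S1=44 S2=20 S3=33 blocked=[]
Op 4: conn=40 S1=44 S2=20 S3=43 blocked=[]
Op 5: conn=40 S1=57 S2=20 S3=43 blocked=[]
Op 6: conn=60 S1=57 S2=20 S3=43 blocked=[]
Op 7: conn=46 S1=57 S2=6 S3=43 blocked=[]
Op 8: conn=67 S1=57 S2=6 S3=43 blocked=[]
Op 9: conn=94 S1=57 S2=6 S3=43 blocked=[]
Op 10: conn=122 S1=57 S2=6 S3=43 blocked=[]
Op 11: conn=142 S1=57 S2=6 S3=43 blocked=[]
Op 12: conn=125 S1=40 S2=6 S3=43 blocked=[]

Answer: 125 40 6 43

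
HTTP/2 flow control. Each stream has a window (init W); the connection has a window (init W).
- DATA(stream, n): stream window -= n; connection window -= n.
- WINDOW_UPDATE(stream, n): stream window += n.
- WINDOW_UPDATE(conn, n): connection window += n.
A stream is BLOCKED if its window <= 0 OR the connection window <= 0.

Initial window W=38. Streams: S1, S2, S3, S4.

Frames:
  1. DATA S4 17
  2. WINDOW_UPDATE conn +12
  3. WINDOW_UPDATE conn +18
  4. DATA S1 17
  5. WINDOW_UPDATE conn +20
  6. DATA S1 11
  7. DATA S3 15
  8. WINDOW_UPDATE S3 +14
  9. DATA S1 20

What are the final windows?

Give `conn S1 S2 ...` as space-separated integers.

Op 1: conn=21 S1=38 S2=38 S3=38 S4=21 blocked=[]
Op 2: conn=33 S1=38 S2=38 S3=38 S4=21 blocked=[]
Op 3: conn=51 S1=38 S2=38 S3=38 S4=21 blocked=[]
Op 4: conn=34 S1=21 S2=38 S3=38 S4=21 blocked=[]
Op 5: conn=54 S1=21 S2=38 S3=38 S4=21 blocked=[]
Op 6: conn=43 S1=10 S2=38 S3=38 S4=21 blocked=[]
Op 7: conn=28 S1=10 S2=38 S3=23 S4=21 blocked=[]
Op 8: conn=28 S1=10 S2=38 S3=37 S4=21 blocked=[]
Op 9: conn=8 S1=-10 S2=38 S3=37 S4=21 blocked=[1]

Answer: 8 -10 38 37 21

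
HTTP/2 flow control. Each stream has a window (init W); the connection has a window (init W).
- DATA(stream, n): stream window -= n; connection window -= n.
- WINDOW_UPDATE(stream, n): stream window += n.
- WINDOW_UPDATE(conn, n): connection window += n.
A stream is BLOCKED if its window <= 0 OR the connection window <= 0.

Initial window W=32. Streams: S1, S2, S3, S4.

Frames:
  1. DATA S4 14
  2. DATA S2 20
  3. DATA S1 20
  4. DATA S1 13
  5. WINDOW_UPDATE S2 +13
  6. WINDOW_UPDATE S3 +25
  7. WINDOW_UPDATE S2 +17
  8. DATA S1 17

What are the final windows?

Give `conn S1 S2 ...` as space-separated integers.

Answer: -52 -18 42 57 18

Derivation:
Op 1: conn=18 S1=32 S2=32 S3=32 S4=18 blocked=[]
Op 2: conn=-2 S1=32 S2=12 S3=32 S4=18 blocked=[1, 2, 3, 4]
Op 3: conn=-22 S1=12 S2=12 S3=32 S4=18 blocked=[1, 2, 3, 4]
Op 4: conn=-35 S1=-1 S2=12 S3=32 S4=18 blocked=[1, 2, 3, 4]
Op 5: conn=-35 S1=-1 S2=25 S3=32 S4=18 blocked=[1, 2, 3, 4]
Op 6: conn=-35 S1=-1 S2=25 S3=57 S4=18 blocked=[1, 2, 3, 4]
Op 7: conn=-35 S1=-1 S2=42 S3=57 S4=18 blocked=[1, 2, 3, 4]
Op 8: conn=-52 S1=-18 S2=42 S3=57 S4=18 blocked=[1, 2, 3, 4]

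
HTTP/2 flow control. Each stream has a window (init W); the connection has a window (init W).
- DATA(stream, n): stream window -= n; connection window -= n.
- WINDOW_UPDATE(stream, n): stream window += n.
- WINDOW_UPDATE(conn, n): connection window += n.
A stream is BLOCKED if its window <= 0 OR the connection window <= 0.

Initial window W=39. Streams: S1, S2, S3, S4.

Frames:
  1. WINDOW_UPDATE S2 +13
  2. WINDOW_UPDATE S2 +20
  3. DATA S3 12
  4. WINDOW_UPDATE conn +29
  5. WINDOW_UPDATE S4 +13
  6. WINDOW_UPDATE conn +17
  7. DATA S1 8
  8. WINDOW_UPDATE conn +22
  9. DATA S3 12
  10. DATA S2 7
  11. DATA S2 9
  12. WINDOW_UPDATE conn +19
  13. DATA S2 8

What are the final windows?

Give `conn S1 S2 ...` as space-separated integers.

Op 1: conn=39 S1=39 S2=52 S3=39 S4=39 blocked=[]
Op 2: conn=39 S1=39 S2=72 S3=39 S4=39 blocked=[]
Op 3: conn=27 S1=39 S2=72 S3=27 S4=39 blocked=[]
Op 4: conn=56 S1=39 S2=72 S3=27 S4=39 blocked=[]
Op 5: conn=56 S1=39 S2=72 S3=27 S4=52 blocked=[]
Op 6: conn=73 S1=39 S2=72 S3=27 S4=52 blocked=[]
Op 7: conn=65 S1=31 S2=72 S3=27 S4=52 blocked=[]
Op 8: conn=87 S1=31 S2=72 S3=27 S4=52 blocked=[]
Op 9: conn=75 S1=31 S2=72 S3=15 S4=52 blocked=[]
Op 10: conn=68 S1=31 S2=65 S3=15 S4=52 blocked=[]
Op 11: conn=59 S1=31 S2=56 S3=15 S4=52 blocked=[]
Op 12: conn=78 S1=31 S2=56 S3=15 S4=52 blocked=[]
Op 13: conn=70 S1=31 S2=48 S3=15 S4=52 blocked=[]

Answer: 70 31 48 15 52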